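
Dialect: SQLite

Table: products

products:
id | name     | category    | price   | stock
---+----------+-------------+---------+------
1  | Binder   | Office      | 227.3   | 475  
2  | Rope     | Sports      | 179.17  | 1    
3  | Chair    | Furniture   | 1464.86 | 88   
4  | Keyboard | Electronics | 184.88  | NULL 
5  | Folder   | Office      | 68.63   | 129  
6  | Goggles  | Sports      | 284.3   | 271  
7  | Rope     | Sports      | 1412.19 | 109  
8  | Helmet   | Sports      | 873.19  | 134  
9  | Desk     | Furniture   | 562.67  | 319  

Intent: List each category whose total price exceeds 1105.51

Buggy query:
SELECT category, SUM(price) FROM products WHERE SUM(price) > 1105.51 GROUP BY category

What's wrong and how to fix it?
Bug: Aggregate functions cannot appear in a WHERE clause

Fix: Move the aggregate condition to a HAVING clause

Corrected query:
SELECT category, SUM(price) FROM products GROUP BY category HAVING SUM(price) > 1105.51

Result:
category  | SUM(price)
----------+-----------
Furniture | 2027.53   
Sports    | 2748.85   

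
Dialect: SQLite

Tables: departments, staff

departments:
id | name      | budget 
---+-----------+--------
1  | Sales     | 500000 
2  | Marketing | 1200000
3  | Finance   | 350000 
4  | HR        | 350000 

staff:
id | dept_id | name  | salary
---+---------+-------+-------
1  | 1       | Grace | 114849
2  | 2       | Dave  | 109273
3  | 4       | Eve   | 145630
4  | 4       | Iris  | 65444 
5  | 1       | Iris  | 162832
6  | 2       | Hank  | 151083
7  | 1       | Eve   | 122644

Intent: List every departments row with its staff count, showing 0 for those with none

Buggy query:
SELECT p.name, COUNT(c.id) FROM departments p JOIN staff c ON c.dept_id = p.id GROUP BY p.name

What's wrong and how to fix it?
Bug: INNER JOIN drops departments rows that have no matching staff rows

Fix: Use LEFT JOIN so parents without children still appear (COUNT(c.id) gives 0)

Corrected query:
SELECT p.name, COUNT(c.id) FROM departments p LEFT JOIN staff c ON c.dept_id = p.id GROUP BY p.name

Result:
name      | COUNT(c.id)
----------+------------
Finance   | 0          
HR        | 2          
Marketing | 2          
Sales     | 3          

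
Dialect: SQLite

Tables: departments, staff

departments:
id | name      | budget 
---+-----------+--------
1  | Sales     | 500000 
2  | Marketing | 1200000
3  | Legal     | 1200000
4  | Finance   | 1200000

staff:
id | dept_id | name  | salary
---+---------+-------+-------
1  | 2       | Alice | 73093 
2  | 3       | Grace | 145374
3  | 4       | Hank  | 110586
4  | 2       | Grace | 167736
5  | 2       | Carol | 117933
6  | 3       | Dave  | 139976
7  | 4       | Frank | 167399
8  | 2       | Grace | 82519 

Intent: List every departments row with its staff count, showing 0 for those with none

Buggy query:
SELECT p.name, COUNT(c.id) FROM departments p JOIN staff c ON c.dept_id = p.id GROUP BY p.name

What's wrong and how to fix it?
Bug: INNER JOIN drops departments rows that have no matching staff rows

Fix: Switch to LEFT JOIN to retain unmatched parent rows

Corrected query:
SELECT p.name, COUNT(c.id) FROM departments p LEFT JOIN staff c ON c.dept_id = p.id GROUP BY p.name

Result:
name      | COUNT(c.id)
----------+------------
Finance   | 2          
Legal     | 2          
Marketing | 4          
Sales     | 0          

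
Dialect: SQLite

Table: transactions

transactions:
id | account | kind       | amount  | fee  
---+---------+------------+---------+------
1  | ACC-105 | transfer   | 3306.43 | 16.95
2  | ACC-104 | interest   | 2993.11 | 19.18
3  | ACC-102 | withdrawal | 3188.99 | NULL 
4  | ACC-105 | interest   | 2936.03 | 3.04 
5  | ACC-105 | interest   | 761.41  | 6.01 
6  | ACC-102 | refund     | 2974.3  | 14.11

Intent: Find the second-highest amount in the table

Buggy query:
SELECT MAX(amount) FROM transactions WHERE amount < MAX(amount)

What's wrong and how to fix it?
Bug: The inner MAX is an aggregate inside WHERE, which is not allowed

Fix: Compute the overall MAX in a subquery, then take MAX of rows below it

Corrected query:
SELECT MAX(amount) FROM transactions WHERE amount < (SELECT MAX(amount) FROM transactions)

Result:
MAX(amount)
-----------
3188.99    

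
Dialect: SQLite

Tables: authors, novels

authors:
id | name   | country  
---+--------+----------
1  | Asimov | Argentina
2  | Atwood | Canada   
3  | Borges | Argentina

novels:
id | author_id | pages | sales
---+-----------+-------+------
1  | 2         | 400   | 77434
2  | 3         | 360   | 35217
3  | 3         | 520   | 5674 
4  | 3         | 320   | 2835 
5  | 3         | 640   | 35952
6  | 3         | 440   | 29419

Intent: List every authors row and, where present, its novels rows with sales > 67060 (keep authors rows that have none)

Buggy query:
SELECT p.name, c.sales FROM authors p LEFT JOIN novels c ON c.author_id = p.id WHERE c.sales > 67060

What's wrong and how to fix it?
Bug: A WHERE condition on the right-hand table after LEFT JOIN drops unmatched parents

Fix: Move the right-table condition into the ON clause so unmatched parents are kept

Corrected query:
SELECT p.name, c.sales FROM authors p LEFT JOIN novels c ON c.author_id = p.id AND c.sales > 67060

Result:
name   | sales
-------+------
Asimov | NULL 
Atwood | 77434
Borges | NULL 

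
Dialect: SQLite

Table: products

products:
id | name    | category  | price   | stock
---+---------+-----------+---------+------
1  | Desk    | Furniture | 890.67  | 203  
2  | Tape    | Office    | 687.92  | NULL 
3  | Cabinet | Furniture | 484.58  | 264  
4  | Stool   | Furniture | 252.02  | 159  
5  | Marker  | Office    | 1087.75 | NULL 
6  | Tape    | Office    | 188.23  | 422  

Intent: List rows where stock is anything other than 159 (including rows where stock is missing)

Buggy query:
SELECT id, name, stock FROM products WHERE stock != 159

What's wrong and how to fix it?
Bug: Inequality against NULL is unknown, not true; rows with NULL are dropped

Fix: Handle NULL separately with IS NULL alongside the inequality

Corrected query:
SELECT id, name, stock FROM products WHERE stock != 159 OR stock IS NULL

Result:
id | name    | stock
---+---------+------
1  | Desk    | 203  
2  | Tape    | NULL 
3  | Cabinet | 264  
5  | Marker  | NULL 
6  | Tape    | 422  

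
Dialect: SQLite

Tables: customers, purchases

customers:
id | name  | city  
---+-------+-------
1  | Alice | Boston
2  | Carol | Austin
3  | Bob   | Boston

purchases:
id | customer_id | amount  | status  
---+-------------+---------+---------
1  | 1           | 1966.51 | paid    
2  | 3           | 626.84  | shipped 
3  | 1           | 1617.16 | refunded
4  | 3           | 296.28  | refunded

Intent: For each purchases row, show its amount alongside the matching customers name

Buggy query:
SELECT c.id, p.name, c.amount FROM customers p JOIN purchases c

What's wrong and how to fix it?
Bug: JOIN with no ON clause produces a cartesian product; every purchases row pairs with every customers row

Fix: Add ON c.customer_id = p.id to the JOIN

Corrected query:
SELECT c.id, p.name, c.amount FROM customers p JOIN purchases c ON c.customer_id = p.id

Result:
id | name  | amount 
---+-------+--------
1  | Alice | 1966.51
2  | Bob   | 626.84 
3  | Alice | 1617.16
4  | Bob   | 296.28 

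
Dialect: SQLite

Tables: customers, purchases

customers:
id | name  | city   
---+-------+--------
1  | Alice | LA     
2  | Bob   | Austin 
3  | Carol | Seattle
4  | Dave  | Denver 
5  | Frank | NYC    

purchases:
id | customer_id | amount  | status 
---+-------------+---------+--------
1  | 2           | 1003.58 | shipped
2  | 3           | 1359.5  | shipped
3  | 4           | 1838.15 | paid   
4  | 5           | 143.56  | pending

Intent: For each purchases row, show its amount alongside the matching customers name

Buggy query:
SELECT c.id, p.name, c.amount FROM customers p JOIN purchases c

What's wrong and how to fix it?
Bug: JOIN with no ON clause produces a cartesian product; every purchases row pairs with every customers row

Fix: Add ON c.customer_id = p.id to the JOIN

Corrected query:
SELECT c.id, p.name, c.amount FROM customers p JOIN purchases c ON c.customer_id = p.id

Result:
id | name  | amount 
---+-------+--------
1  | Bob   | 1003.58
2  | Carol | 1359.5 
3  | Dave  | 1838.15
4  | Frank | 143.56 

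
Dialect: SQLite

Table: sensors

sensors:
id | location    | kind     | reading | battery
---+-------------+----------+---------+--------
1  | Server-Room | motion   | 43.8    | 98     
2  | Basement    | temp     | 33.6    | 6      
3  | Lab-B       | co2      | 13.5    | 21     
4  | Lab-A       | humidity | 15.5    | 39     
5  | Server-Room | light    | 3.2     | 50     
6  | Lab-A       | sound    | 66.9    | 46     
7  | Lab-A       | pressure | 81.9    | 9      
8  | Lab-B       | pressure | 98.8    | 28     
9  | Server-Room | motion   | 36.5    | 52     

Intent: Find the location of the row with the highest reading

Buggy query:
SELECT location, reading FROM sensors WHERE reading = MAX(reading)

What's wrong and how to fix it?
Bug: MAX(reading) is an aggregate and cannot be used directly in WHERE

Fix: Wrap MAX in a scalar subquery so WHERE compares against a single value

Corrected query:
SELECT location, reading FROM sensors WHERE reading = (SELECT MAX(reading) FROM sensors)

Result:
location | reading
---------+--------
Lab-B    | 98.8   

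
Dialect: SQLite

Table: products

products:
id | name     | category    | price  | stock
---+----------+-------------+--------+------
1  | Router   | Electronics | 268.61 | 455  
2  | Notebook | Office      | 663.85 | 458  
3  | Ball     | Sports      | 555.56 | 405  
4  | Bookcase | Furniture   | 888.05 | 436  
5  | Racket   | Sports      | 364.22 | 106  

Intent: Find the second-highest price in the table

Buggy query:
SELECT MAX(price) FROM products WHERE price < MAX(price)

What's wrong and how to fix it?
Bug: MAX(price) on the right of the comparison is an aggregate-in-WHERE error

Fix: Compute the overall MAX in a subquery, then take MAX of rows below it

Corrected query:
SELECT MAX(price) FROM products WHERE price < (SELECT MAX(price) FROM products)

Result:
MAX(price)
----------
663.85    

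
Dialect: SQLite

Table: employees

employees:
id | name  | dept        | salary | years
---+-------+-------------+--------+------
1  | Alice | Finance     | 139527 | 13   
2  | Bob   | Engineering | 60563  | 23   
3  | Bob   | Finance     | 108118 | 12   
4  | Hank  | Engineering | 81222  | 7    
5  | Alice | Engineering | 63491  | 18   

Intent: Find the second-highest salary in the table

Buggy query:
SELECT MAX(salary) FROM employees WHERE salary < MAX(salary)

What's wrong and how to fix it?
Bug: The inner MAX is an aggregate inside WHERE, which is not allowed

Fix: Compute the overall MAX in a subquery, then take MAX of rows below it

Corrected query:
SELECT MAX(salary) FROM employees WHERE salary < (SELECT MAX(salary) FROM employees)

Result:
MAX(salary)
-----------
108118     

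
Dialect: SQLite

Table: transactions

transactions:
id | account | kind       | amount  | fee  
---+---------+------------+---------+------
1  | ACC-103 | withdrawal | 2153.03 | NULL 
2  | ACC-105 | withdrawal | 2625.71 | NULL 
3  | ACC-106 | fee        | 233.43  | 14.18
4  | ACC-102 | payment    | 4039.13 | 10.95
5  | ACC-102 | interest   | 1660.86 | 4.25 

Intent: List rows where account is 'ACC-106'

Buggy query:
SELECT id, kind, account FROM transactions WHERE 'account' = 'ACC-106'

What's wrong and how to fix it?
Bug: 'account' in single quotes is a string literal, not the column; the comparison is literal-vs-literal and never true

Fix: Remove the quotes around the column name (or use double quotes for an identifier)

Corrected query:
SELECT id, kind, account FROM transactions WHERE account = 'ACC-106'

Result:
id | kind | account
---+------+--------
3  | fee  | ACC-106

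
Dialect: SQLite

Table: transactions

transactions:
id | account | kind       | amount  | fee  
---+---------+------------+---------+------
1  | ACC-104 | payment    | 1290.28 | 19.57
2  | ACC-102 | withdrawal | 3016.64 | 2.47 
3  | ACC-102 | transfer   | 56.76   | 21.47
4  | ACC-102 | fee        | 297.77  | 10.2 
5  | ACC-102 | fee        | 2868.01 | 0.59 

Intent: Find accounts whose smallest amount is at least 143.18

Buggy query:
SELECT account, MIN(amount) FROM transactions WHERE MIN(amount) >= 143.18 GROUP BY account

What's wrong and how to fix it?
Bug: Aggregates like MIN are computed per group after WHERE runs

Fix: Replace WHERE with HAVING after the GROUP BY

Corrected query:
SELECT account, MIN(amount) FROM transactions GROUP BY account HAVING MIN(amount) >= 143.18

Result:
account | MIN(amount)
--------+------------
ACC-104 | 1290.28    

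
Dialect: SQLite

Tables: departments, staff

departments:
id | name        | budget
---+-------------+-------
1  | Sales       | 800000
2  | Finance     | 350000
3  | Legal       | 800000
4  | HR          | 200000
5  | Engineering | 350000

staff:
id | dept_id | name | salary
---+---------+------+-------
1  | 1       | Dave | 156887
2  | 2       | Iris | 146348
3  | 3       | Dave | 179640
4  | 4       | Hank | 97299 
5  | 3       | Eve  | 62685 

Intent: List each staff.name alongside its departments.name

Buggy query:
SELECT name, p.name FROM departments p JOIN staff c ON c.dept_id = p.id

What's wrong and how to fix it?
Bug: Both tables have a 'name' column; the unqualified reference is ambiguous

Fix: Prefix ambiguous columns with the table alias

Corrected query:
SELECT c.name, p.name FROM departments p JOIN staff c ON c.dept_id = p.id

Result:
name | name   
-----+--------
Dave | Sales  
Iris | Finance
Dave | Legal  
Hank | HR     
Eve  | Legal  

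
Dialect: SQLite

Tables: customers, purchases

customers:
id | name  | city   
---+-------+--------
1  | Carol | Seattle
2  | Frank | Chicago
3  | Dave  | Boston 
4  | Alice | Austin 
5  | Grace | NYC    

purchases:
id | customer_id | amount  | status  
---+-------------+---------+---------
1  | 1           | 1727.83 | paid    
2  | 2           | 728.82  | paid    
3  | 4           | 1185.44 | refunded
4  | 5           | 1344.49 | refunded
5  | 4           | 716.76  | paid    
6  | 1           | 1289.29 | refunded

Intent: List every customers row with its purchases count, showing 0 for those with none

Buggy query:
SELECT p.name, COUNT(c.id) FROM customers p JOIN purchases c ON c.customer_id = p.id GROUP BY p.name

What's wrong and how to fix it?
Bug: An inner join excludes parents with zero children

Fix: Switch to LEFT JOIN to retain unmatched parent rows

Corrected query:
SELECT p.name, COUNT(c.id) FROM customers p LEFT JOIN purchases c ON c.customer_id = p.id GROUP BY p.name

Result:
name  | COUNT(c.id)
------+------------
Alice | 2          
Carol | 2          
Dave  | 0          
Frank | 1          
Grace | 1          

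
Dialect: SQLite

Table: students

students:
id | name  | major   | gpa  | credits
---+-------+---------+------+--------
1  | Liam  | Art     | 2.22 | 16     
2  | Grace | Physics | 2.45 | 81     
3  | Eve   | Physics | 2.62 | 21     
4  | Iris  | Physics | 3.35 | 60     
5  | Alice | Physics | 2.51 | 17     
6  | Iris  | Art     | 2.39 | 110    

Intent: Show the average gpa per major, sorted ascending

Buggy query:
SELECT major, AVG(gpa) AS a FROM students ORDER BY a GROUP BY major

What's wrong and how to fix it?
Bug: ORDER BY appears before GROUP BY; SQL clause order requires GROUP BY first

Fix: Reorder: SELECT … FROM … GROUP BY … ORDER BY …

Corrected query:
SELECT major, AVG(gpa) AS a FROM students GROUP BY major ORDER BY a

Result:
major   | a     
--------+-------
Art     | 2.305 
Physics | 2.7325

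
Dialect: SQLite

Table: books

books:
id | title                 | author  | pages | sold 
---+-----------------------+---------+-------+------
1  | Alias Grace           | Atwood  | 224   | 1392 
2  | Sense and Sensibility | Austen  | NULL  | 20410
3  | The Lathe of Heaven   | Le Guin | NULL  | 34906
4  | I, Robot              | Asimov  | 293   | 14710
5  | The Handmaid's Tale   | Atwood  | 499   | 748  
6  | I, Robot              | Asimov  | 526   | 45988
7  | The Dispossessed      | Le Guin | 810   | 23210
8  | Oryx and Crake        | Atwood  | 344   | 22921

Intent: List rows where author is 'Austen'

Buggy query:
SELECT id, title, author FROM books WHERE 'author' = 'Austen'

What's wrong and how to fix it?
Bug: 'author' in single quotes is a string literal, not the column; the comparison is literal-vs-literal and never true

Fix: Reference the column as author without single quotes

Corrected query:
SELECT id, title, author FROM books WHERE author = 'Austen'

Result:
id | title                 | author
---+-----------------------+-------
2  | Sense and Sensibility | Austen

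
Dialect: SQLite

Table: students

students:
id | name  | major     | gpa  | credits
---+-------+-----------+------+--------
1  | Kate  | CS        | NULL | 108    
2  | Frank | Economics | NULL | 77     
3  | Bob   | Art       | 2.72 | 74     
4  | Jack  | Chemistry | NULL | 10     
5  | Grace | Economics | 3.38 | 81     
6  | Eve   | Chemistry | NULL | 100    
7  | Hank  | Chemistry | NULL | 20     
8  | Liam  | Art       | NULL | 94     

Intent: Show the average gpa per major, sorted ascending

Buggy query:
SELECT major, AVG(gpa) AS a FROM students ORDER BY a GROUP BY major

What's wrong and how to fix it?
Bug: GROUP BY must precede ORDER BY

Fix: Reorder: SELECT … FROM … GROUP BY … ORDER BY …

Corrected query:
SELECT major, AVG(gpa) AS a FROM students GROUP BY major ORDER BY a

Result:
major     | a   
----------+-----
CS        | NULL
Chemistry | NULL
Art       | 2.72
Economics | 3.38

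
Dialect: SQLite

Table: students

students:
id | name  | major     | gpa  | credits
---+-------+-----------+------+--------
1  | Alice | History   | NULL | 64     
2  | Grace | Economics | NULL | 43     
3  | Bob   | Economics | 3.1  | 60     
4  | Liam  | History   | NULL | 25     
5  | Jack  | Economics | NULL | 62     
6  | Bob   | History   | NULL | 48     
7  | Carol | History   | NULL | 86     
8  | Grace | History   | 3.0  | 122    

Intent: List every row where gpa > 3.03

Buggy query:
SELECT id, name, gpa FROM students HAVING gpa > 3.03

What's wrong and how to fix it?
Bug: HAVING filters the output of aggregation, but this query has no GROUP BY and no aggregate functions, so SQLite rejects it (HAVING clause on a non-aggregate query); the condition here is per row

Fix: Use WHERE for row-level filtering

Corrected query:
SELECT id, name, gpa FROM students WHERE gpa > 3.03

Result:
id | name | gpa
---+------+----
3  | Bob  | 3.1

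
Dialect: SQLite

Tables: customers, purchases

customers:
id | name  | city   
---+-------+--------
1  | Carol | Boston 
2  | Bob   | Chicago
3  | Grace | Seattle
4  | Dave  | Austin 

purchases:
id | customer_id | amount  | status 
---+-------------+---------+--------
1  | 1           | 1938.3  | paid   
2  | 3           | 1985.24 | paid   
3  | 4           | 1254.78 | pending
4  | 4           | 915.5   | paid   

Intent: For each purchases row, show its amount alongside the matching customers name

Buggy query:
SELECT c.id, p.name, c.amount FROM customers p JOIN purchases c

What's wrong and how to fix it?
Bug: JOIN with no ON clause produces a cartesian product; every purchases row pairs with every customers row

Fix: Add ON c.customer_id = p.id to the JOIN

Corrected query:
SELECT c.id, p.name, c.amount FROM customers p JOIN purchases c ON c.customer_id = p.id

Result:
id | name  | amount 
---+-------+--------
1  | Carol | 1938.3 
2  | Grace | 1985.24
3  | Dave  | 1254.78
4  | Dave  | 915.5  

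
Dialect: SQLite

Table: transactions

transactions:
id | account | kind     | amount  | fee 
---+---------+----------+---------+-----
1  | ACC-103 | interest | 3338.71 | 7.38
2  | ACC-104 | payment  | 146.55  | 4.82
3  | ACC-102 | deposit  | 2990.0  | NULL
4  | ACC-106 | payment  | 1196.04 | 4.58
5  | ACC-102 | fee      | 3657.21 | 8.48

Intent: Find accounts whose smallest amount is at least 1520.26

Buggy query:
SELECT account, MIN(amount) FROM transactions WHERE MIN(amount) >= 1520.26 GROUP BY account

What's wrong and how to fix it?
Bug: MIN() in WHERE is a misuse of aggregate

Fix: Use HAVING for the per-group MIN condition

Corrected query:
SELECT account, MIN(amount) FROM transactions GROUP BY account HAVING MIN(amount) >= 1520.26

Result:
account | MIN(amount)
--------+------------
ACC-102 | 2990       
ACC-103 | 3338.71    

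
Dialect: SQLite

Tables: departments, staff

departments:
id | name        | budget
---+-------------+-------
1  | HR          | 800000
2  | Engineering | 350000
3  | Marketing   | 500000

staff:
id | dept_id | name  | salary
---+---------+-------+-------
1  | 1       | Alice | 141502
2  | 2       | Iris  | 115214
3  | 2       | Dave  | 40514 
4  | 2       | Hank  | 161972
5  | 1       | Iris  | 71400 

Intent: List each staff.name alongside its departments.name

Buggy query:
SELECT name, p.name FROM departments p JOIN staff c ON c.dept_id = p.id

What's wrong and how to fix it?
Bug: Both tables have a 'name' column; the unqualified reference is ambiguous

Fix: Prefix ambiguous columns with the table alias

Corrected query:
SELECT c.name, p.name FROM departments p JOIN staff c ON c.dept_id = p.id

Result:
name  | name       
------+------------
Alice | HR         
Iris  | Engineering
Dave  | Engineering
Hank  | Engineering
Iris  | HR         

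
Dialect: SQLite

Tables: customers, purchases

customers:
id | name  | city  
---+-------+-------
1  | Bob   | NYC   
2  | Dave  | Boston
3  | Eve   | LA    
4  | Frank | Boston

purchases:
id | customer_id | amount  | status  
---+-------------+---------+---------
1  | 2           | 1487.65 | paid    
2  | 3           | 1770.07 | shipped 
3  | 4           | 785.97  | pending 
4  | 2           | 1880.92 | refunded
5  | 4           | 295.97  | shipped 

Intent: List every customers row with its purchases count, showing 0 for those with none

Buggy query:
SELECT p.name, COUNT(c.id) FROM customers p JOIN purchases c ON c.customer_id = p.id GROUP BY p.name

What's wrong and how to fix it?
Bug: INNER JOIN drops customers rows that have no matching purchases rows

Fix: Use LEFT JOIN so parents without children still appear (COUNT(c.id) gives 0)

Corrected query:
SELECT p.name, COUNT(c.id) FROM customers p LEFT JOIN purchases c ON c.customer_id = p.id GROUP BY p.name

Result:
name  | COUNT(c.id)
------+------------
Bob   | 0          
Dave  | 2          
Eve   | 1          
Frank | 2          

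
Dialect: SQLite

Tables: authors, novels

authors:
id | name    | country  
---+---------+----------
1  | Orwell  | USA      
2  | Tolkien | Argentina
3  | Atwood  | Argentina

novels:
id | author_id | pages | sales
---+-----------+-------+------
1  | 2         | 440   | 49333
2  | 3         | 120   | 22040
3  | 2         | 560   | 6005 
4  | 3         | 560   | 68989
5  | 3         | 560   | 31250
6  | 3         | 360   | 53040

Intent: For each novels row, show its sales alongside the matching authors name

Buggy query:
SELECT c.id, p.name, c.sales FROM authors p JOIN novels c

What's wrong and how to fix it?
Bug: Missing join condition: each novels row is matched to all authors rows instead of just its own

Fix: Specify the join condition linking the foreign key to the parent id

Corrected query:
SELECT c.id, p.name, c.sales FROM authors p JOIN novels c ON c.author_id = p.id

Result:
id | name    | sales
---+---------+------
1  | Tolkien | 49333
2  | Atwood  | 22040
3  | Tolkien | 6005 
4  | Atwood  | 68989
5  | Atwood  | 31250
6  | Atwood  | 53040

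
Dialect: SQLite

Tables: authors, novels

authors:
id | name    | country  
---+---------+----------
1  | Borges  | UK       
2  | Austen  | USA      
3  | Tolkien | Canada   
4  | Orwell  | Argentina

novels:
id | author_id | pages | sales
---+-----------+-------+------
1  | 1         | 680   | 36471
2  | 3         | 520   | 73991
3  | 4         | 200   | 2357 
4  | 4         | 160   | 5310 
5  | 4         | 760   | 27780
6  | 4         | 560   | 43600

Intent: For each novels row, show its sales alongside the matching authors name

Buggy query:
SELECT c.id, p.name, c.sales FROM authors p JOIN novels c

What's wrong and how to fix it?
Bug: JOIN with no ON clause produces a cartesian product; every novels row pairs with every authors row

Fix: Add ON c.author_id = p.id to the JOIN

Corrected query:
SELECT c.id, p.name, c.sales FROM authors p JOIN novels c ON c.author_id = p.id

Result:
id | name    | sales
---+---------+------
1  | Borges  | 36471
2  | Tolkien | 73991
3  | Orwell  | 2357 
4  | Orwell  | 5310 
5  | Orwell  | 27780
6  | Orwell  | 43600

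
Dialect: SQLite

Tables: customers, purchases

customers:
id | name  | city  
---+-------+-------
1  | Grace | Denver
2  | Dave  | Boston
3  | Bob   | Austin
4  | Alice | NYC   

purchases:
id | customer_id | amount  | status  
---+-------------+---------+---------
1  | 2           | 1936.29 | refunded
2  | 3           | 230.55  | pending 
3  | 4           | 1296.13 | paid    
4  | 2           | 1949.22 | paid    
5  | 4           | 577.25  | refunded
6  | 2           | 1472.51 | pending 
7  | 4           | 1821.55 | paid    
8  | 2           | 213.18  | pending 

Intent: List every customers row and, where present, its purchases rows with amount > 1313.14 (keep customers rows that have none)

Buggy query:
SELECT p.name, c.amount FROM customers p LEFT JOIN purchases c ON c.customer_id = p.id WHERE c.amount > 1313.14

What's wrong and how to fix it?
Bug: Filtering c.amount in WHERE discards the NULL rows produced by LEFT JOIN, turning it into an inner join

Fix: Move the right-table condition into the ON clause so unmatched parents are kept

Corrected query:
SELECT p.name, c.amount FROM customers p LEFT JOIN purchases c ON c.customer_id = p.id AND c.amount > 1313.14

Result:
name  | amount 
------+--------
Grace | NULL   
Dave  | 1472.51
Dave  | 1936.29
Dave  | 1949.22
Bob   | NULL   
Alice | 1821.55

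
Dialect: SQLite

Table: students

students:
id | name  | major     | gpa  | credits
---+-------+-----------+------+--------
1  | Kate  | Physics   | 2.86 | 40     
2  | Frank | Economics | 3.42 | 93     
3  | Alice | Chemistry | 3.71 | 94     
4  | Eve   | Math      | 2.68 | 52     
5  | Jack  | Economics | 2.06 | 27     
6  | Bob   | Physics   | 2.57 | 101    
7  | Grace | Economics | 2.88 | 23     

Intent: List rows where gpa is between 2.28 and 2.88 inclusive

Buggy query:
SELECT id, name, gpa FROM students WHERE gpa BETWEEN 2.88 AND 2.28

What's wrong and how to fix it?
Bug: BETWEEN expects the lower bound first; with 2.88 AND 2.28 the range is empty

Fix: Write BETWEEN 2.28 AND 2.88

Corrected query:
SELECT id, name, gpa FROM students WHERE gpa BETWEEN 2.28 AND 2.88

Result:
id | name  | gpa 
---+-------+-----
1  | Kate  | 2.86
4  | Eve   | 2.68
6  | Bob   | 2.57
7  | Grace | 2.88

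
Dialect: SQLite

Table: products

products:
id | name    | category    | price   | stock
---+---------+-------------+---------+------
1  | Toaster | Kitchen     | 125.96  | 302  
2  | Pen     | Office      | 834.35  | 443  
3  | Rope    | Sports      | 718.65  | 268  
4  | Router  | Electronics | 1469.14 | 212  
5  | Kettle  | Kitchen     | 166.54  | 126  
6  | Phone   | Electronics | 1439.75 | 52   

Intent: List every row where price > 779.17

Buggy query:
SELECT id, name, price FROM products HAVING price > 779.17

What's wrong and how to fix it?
Bug: HAVING filters the output of aggregation, but this query has no GROUP BY and no aggregate functions, so SQLite rejects it (HAVING clause on a non-aggregate query); the condition here is per row

Fix: Use WHERE for row-level filtering

Corrected query:
SELECT id, name, price FROM products WHERE price > 779.17

Result:
id | name   | price  
---+--------+--------
2  | Pen    | 834.35 
4  | Router | 1469.14
6  | Phone  | 1439.75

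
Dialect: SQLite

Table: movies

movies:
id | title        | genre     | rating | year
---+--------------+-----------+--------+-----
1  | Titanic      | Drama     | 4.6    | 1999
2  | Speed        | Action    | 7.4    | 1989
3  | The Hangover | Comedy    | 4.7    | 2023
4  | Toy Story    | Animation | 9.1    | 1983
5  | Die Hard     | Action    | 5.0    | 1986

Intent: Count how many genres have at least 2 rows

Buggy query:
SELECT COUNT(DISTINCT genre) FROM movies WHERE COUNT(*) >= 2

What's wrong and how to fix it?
Bug: WHERE filters individual rows, not groups, so a group-level COUNT is invalid there

Fix: Use a subquery that GROUPs and filters with HAVING, then count its rows

Corrected query:
SELECT COUNT(*) FROM (SELECT genre FROM movies GROUP BY genre HAVING COUNT(*) >= 2)

Result:
COUNT(*)
--------
1       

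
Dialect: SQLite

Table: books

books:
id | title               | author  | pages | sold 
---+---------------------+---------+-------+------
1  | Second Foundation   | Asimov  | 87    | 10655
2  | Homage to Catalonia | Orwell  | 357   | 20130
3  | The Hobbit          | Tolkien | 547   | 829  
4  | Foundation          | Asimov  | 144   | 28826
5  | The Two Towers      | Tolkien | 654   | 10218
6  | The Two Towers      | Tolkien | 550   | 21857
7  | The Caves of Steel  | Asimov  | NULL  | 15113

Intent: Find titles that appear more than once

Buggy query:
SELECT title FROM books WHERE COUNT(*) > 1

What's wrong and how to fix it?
Bug: COUNT(*) is an aggregate and cannot be used in WHERE

Fix: GROUP BY title, then filter groups with HAVING COUNT(*) > 1

Corrected query:
SELECT title FROM books GROUP BY title HAVING COUNT(*) > 1

Result:
title         
--------------
The Two Towers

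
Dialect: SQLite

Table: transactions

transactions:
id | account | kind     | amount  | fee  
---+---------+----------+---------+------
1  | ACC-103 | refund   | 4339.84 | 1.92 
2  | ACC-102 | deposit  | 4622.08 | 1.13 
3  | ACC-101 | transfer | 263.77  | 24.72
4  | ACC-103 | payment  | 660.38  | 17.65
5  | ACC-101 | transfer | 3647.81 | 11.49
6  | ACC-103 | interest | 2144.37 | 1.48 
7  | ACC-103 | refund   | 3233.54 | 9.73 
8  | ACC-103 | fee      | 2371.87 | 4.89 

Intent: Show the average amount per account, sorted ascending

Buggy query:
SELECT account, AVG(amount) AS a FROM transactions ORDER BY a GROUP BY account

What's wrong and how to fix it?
Bug: GROUP BY must precede ORDER BY

Fix: Reorder: SELECT … FROM … GROUP BY … ORDER BY …

Corrected query:
SELECT account, AVG(amount) AS a FROM transactions GROUP BY account ORDER BY a

Result:
account | a      
--------+--------
ACC-101 | 1955.79
ACC-103 | 2550   
ACC-102 | 4622.08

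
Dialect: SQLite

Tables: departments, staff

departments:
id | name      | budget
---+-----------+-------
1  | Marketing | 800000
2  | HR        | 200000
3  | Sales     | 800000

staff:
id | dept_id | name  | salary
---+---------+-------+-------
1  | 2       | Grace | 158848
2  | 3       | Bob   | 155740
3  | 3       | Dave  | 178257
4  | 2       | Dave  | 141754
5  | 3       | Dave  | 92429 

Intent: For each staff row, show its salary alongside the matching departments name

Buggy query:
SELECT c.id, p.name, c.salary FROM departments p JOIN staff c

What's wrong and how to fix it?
Bug: JOIN with no ON clause produces a cartesian product; every staff row pairs with every departments row

Fix: Add ON c.dept_id = p.id to the JOIN

Corrected query:
SELECT c.id, p.name, c.salary FROM departments p JOIN staff c ON c.dept_id = p.id

Result:
id | name  | salary
---+-------+-------
1  | HR    | 158848
2  | Sales | 155740
3  | Sales | 178257
4  | HR    | 141754
5  | Sales | 92429 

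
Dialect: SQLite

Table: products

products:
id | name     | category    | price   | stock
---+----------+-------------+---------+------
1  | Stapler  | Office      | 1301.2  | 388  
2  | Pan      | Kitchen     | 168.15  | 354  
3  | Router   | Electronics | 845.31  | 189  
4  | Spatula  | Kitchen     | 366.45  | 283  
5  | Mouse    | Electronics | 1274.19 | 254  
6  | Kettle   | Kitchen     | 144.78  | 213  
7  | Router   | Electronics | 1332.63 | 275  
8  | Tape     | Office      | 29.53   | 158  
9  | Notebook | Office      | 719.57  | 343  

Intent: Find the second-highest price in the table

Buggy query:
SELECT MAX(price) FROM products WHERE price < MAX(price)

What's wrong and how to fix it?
Bug: MAX(price) on the right of the comparison is an aggregate-in-WHERE error

Fix: Compute the overall MAX in a subquery, then take MAX of rows below it

Corrected query:
SELECT MAX(price) FROM products WHERE price < (SELECT MAX(price) FROM products)

Result:
MAX(price)
----------
1301.2    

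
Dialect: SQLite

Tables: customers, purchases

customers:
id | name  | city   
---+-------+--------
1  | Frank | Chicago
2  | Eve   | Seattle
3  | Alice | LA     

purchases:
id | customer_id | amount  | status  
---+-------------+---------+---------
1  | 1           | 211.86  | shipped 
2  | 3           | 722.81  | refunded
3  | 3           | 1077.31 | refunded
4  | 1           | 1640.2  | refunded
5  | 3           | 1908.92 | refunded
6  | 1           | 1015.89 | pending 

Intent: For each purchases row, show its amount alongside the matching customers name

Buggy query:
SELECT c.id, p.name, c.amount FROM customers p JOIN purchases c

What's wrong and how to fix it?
Bug: JOIN with no ON clause produces a cartesian product; every purchases row pairs with every customers row

Fix: Specify the join condition linking the foreign key to the parent id

Corrected query:
SELECT c.id, p.name, c.amount FROM customers p JOIN purchases c ON c.customer_id = p.id

Result:
id | name  | amount 
---+-------+--------
1  | Frank | 211.86 
2  | Alice | 722.81 
3  | Alice | 1077.31
4  | Frank | 1640.2 
5  | Alice | 1908.92
6  | Frank | 1015.89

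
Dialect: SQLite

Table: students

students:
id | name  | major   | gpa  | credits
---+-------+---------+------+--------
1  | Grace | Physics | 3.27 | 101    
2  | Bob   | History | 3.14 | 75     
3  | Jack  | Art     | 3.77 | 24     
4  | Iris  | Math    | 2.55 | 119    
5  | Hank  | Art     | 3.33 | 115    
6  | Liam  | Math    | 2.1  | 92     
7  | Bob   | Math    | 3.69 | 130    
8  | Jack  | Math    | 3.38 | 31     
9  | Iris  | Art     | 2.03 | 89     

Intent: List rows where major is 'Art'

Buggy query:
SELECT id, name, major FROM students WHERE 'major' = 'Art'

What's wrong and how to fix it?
Bug: 'major' in single quotes is a string literal, not the column; the comparison is literal-vs-literal and never true

Fix: Reference the column as major without single quotes

Corrected query:
SELECT id, name, major FROM students WHERE major = 'Art'

Result:
id | name | major
---+------+------
3  | Jack | Art  
5  | Hank | Art  
9  | Iris | Art  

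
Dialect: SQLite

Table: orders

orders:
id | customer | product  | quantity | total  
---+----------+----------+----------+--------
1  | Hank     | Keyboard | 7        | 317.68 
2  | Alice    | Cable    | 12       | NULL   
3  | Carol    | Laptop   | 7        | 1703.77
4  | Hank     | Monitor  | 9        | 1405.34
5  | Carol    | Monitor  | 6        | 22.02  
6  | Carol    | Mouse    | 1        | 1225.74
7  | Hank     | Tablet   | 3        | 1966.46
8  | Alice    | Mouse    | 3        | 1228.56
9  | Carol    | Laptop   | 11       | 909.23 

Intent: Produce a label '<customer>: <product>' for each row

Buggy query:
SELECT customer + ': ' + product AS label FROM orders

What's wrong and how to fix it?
Bug: '+' is numeric addition; on text columns SQLite converts them to 0 instead of concatenating

Fix: Replace + with || to concatenate text

Corrected query:
SELECT customer || ': ' || product AS label FROM orders

Result:
label         
--------------
Hank: Keyboard
Alice: Cable  
Carol: Laptop 
Hank: Monitor 
Carol: Monitor
Carol: Mouse  
Hank: Tablet  
Alice: Mouse  
Carol: Laptop 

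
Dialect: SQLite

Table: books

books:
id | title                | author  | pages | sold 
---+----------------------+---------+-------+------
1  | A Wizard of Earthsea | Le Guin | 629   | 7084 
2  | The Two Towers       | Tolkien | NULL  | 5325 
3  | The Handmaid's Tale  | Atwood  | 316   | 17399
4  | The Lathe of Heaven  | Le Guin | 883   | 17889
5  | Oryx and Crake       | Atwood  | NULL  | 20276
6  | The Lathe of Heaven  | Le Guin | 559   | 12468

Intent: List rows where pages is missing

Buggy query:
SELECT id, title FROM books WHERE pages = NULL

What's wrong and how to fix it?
Bug: Comparing to NULL with '=' never matches; NULL = NULL is unknown, not true

Fix: Use IS NULL to test for NULL

Corrected query:
SELECT id, title FROM books WHERE pages IS NULL

Result:
id | title         
---+---------------
2  | The Two Towers
5  | Oryx and Crake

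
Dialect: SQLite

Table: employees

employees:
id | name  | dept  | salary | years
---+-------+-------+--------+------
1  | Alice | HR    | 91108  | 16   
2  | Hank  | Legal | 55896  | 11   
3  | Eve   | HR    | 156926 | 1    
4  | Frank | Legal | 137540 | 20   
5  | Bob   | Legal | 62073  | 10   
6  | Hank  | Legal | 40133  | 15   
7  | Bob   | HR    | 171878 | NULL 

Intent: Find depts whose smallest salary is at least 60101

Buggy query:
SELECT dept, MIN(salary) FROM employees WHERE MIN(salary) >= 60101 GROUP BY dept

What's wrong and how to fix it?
Bug: MIN() in WHERE is a misuse of aggregate

Fix: Use HAVING for the per-group MIN condition

Corrected query:
SELECT dept, MIN(salary) FROM employees GROUP BY dept HAVING MIN(salary) >= 60101

Result:
dept | MIN(salary)
-----+------------
HR   | 91108      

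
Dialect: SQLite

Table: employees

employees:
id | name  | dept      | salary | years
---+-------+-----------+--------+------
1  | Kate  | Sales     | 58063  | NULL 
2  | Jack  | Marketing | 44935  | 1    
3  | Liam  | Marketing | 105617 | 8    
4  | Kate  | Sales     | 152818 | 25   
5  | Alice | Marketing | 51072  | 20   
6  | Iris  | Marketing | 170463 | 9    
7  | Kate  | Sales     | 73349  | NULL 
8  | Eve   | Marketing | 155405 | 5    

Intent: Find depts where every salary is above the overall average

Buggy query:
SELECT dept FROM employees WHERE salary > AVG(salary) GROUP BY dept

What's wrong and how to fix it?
Bug: WHERE evaluates per row before aggregation, so AVG() is unavailable

Fix: Compute the overall average in a scalar subquery and compare each group's MIN against it in HAVING

Corrected query:
SELECT dept FROM employees GROUP BY dept HAVING MIN(salary) > (SELECT AVG(salary) FROM employees)

Result:
(no rows)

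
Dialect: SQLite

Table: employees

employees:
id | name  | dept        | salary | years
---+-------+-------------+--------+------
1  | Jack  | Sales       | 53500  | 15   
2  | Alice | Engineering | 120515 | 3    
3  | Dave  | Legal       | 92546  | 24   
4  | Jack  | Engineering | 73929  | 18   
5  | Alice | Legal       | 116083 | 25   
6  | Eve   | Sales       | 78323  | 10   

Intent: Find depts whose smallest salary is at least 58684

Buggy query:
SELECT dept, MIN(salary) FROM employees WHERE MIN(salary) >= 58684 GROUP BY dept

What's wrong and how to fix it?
Bug: Aggregates like MIN are computed per group after WHERE runs

Fix: Replace WHERE with HAVING after the GROUP BY

Corrected query:
SELECT dept, MIN(salary) FROM employees GROUP BY dept HAVING MIN(salary) >= 58684

Result:
dept        | MIN(salary)
------------+------------
Engineering | 73929      
Legal       | 92546      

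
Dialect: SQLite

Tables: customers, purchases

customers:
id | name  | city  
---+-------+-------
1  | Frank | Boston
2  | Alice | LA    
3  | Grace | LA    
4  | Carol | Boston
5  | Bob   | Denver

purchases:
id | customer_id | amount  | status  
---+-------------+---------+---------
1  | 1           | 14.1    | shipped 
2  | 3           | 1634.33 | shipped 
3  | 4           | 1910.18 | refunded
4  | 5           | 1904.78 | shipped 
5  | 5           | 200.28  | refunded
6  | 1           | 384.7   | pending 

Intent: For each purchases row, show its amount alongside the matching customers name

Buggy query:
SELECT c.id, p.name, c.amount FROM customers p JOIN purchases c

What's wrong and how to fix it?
Bug: Missing join condition: each purchases row is matched to all customers rows instead of just its own

Fix: Specify the join condition linking the foreign key to the parent id

Corrected query:
SELECT c.id, p.name, c.amount FROM customers p JOIN purchases c ON c.customer_id = p.id

Result:
id | name  | amount 
---+-------+--------
1  | Frank | 14.1   
2  | Grace | 1634.33
3  | Carol | 1910.18
4  | Bob   | 1904.78
5  | Bob   | 200.28 
6  | Frank | 384.7  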